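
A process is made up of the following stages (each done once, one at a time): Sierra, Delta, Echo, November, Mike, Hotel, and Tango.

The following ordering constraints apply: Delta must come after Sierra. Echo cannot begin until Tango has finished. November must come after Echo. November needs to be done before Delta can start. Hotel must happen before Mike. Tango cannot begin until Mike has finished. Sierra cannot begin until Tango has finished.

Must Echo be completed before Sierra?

Nothing in the constraints links Echo and Sierra; they are unordered relative to each other.
There exist valid orderings with Sierra before Echo, so Echo is not required to come first.

No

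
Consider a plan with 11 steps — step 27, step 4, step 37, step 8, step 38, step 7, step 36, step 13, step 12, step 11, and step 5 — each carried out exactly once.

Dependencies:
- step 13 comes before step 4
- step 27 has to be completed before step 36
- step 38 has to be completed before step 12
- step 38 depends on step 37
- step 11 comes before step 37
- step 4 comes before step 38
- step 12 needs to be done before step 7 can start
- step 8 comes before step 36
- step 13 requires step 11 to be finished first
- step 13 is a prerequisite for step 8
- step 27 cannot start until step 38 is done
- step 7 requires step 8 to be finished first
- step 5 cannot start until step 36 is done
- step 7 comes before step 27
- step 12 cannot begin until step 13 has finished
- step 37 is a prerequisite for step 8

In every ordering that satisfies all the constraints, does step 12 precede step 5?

Tracing the constraints gives a chain: step 12 → step 7 → step 27 → step 36 → step 5.
That forces step 12 before step 5 in every valid schedule.

Yes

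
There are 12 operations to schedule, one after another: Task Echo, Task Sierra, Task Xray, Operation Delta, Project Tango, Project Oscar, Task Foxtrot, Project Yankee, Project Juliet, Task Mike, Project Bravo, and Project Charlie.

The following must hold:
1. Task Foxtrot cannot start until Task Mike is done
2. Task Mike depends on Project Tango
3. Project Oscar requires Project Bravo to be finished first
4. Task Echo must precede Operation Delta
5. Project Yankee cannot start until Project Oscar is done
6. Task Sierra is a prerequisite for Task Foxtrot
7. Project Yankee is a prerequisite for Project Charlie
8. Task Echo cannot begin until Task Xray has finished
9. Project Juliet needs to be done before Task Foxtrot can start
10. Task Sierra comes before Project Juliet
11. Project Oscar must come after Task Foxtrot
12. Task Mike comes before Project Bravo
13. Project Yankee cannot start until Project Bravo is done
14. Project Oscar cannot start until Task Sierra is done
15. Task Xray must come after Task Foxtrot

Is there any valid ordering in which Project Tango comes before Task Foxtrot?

Every valid ordering already has Project Tango before Task Foxtrot (the constraints require it), so in particular at least one does.

Yes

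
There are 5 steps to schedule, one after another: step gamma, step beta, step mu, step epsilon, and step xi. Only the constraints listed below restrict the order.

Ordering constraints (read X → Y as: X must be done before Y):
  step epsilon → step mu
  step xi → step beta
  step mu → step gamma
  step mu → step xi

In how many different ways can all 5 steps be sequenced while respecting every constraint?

Only step epsilon has no prerequisites, so it must go first.
Systematically extending each partial ordering one step at a time and counting, there are 3 complete orderings.

3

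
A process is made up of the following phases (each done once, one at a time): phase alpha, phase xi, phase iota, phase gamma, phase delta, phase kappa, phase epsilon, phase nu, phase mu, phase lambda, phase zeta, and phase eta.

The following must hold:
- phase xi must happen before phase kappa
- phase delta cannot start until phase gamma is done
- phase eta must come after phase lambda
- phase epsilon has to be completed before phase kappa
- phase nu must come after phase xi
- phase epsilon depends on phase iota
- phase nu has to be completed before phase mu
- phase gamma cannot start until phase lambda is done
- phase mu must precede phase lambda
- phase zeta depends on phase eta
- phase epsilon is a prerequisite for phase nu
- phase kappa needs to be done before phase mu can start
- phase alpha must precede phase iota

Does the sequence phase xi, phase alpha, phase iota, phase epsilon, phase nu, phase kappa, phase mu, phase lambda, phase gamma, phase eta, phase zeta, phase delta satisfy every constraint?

Going through the constraints one by one, each required predecessor appears earlier in the sequence than its dependent — e.g. phase xi (position 1) is before phase kappa (position 6), as required.

Yes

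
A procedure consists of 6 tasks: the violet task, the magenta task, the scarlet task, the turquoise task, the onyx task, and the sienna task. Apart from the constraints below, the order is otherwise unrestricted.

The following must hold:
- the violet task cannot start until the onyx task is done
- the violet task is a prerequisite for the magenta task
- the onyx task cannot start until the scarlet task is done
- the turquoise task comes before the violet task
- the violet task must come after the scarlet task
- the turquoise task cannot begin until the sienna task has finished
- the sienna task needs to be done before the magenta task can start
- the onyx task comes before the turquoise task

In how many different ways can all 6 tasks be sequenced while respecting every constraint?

2 tasks have no prerequisites (the scarlet task, the sienna task), so any of them could come first.
Systematically extending each partial ordering one task at a time and counting, there are 3 complete orderings.

3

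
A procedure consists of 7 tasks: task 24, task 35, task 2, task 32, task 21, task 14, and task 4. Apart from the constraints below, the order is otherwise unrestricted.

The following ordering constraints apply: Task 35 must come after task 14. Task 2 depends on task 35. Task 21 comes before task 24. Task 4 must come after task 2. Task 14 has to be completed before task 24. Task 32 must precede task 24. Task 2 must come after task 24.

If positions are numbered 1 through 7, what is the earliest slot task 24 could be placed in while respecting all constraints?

4

Every task that must precede task 24 has to come before it. Tracing all chains that end at task 24, those tasks are: task 32, task 21, task 14 — 3 in total.
With 3 mandatory predecessors, the earliest task 24 can sit is position 3+1 = 4, and placing just those 3 first achieves it.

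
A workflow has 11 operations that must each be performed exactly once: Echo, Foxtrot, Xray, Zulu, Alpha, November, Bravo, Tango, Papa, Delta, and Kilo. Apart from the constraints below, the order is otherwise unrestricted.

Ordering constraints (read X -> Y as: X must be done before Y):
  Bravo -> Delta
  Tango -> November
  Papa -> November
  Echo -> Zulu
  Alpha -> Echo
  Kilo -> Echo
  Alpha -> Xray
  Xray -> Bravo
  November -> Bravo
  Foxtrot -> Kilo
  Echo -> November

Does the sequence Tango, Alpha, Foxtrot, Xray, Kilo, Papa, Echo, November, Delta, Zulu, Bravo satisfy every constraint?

The sequence places Delta ahead of Bravo.
Since Bravo is required before Delta, the ordering is invalid.

No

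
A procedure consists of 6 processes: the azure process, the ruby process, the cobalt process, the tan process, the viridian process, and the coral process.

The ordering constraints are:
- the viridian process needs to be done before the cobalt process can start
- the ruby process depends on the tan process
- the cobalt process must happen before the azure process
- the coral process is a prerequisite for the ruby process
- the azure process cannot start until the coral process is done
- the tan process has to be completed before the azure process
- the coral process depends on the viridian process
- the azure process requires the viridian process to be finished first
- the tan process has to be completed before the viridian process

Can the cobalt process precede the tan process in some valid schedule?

Following the tan process → the viridian process → the cobalt process, the tan process must precede the cobalt process in every valid ordering.
So no valid ordering can have the cobalt process before the tan process.

No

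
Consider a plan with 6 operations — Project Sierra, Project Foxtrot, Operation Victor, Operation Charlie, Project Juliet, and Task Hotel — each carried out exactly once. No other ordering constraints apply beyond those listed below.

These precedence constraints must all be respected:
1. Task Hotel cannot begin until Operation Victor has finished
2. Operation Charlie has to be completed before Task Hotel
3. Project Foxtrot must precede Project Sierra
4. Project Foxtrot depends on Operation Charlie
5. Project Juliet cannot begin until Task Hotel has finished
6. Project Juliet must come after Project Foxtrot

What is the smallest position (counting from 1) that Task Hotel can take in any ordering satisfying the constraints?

The operations that are forced before Task Hotel, directly or transitively, are Operation Victor, Operation Charlie. That's 2 operations.
So at minimum 2 operations come before Task Hotel, putting Task Hotel no earlier than position 3. That position is achievable by scheduling exactly those predecessors first.

3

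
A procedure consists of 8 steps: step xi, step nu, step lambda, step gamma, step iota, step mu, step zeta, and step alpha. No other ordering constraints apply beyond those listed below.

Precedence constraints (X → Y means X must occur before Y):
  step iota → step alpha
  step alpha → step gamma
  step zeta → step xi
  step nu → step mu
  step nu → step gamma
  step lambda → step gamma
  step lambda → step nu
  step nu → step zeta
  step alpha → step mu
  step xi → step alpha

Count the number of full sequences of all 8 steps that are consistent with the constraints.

2 steps have no prerequisites (step lambda, step iota), so any of them could come first.
Enumerating by repeatedly choosing an available step (one whose prerequisites are all placed) gives 10 distinct complete orderings.

10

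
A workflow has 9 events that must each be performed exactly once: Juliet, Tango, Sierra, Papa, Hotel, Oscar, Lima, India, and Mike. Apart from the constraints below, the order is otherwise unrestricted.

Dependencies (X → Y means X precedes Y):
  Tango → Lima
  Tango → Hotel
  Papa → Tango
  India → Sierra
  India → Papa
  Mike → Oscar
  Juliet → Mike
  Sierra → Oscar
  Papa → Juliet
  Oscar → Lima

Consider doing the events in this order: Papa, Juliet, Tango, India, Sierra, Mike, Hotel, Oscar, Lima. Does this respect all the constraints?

No

In the proposed order, Papa appears before India.
But one of the constraints requires India before Papa, so this ordering violates it.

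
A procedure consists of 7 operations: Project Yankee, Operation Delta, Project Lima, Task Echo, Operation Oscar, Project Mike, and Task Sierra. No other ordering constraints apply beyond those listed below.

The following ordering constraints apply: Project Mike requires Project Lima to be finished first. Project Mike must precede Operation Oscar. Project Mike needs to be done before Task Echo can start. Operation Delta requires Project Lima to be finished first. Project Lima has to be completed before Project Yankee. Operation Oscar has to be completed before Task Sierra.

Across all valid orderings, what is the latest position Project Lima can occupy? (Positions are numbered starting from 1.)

The operations that are forced after Project Lima, directly or by a chain of constraints, are Project Yankee, Operation Delta, Task Echo, Operation Oscar, Project Mike, Task Sierra. That's 6 operations.
With 6 mandatory successors out of 7 operations total, the latest slot for Project Lima is 7−6 = 1, and it's reachable by doing all non-successors before Project Lima.

1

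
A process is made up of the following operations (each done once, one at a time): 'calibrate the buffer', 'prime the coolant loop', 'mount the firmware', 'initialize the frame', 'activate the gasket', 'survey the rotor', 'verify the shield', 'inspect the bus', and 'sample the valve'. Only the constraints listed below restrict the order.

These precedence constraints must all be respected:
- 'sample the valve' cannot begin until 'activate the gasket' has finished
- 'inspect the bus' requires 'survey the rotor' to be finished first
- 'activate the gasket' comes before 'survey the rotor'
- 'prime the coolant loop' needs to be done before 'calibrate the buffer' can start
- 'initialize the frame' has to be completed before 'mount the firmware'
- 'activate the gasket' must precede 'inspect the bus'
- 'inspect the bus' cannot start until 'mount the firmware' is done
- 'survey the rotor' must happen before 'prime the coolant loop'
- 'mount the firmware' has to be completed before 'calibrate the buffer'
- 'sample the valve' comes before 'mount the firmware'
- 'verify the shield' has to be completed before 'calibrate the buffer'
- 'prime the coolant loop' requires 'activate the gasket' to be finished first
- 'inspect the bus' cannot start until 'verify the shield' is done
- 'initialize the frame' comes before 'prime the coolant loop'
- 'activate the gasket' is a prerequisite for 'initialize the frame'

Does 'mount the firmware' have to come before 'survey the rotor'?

No chain of constraints connects 'mount the firmware' to 'survey the rotor' in either direction.
So 'mount the firmware' can come before 'survey the rotor' or after — it is not forced.

No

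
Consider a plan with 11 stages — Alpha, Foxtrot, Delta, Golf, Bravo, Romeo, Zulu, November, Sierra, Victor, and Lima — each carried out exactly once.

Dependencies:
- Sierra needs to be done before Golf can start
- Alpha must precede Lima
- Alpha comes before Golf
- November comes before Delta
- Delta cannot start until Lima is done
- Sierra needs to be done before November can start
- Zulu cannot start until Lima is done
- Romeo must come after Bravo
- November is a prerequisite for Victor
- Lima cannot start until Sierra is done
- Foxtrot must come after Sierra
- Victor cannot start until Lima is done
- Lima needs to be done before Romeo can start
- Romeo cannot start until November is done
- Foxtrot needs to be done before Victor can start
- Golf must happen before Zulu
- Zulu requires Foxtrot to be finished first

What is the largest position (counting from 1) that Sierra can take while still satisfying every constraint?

3

The stages that are forced after Sierra, directly or by a chain of constraints, are Foxtrot, Delta, Golf, Romeo, Zulu, November, Victor, Lima. That's 8 stages.
So at least 8 stages follow Sierra, putting Sierra no later than position 3. That position is achievable by scheduling everything else first.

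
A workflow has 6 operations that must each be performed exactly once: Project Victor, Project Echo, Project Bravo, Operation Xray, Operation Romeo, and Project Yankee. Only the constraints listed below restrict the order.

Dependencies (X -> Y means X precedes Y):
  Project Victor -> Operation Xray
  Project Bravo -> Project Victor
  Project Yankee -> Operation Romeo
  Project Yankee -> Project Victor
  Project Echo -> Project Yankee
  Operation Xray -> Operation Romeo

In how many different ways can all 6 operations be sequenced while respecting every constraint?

3

The operations with no prerequisites are Project Echo, Project Bravo; any of them can be placed first.
Enumerating by repeatedly choosing an available operation (one whose prerequisites are all placed) gives 3 distinct complete orderings.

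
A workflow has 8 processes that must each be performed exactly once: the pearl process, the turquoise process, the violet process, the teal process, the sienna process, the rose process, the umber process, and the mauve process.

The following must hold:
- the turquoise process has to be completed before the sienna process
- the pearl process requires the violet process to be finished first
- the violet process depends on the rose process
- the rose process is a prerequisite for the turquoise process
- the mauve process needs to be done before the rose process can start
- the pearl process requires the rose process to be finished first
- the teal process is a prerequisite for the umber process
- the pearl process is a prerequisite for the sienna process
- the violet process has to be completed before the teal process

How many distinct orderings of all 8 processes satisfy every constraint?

26

The mauve process is the only process with nothing required before it, so every ordering starts there.
Enumerating by repeatedly choosing an available process (one whose prerequisites are all placed) gives 26 distinct complete orderings.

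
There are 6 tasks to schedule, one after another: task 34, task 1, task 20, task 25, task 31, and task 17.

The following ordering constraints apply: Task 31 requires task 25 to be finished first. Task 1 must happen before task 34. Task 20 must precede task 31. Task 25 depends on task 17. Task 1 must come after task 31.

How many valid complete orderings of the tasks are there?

3

The tasks with no prerequisites are task 20, task 17; any of them can be placed first.
Enumerating by repeatedly choosing an available task (one whose prerequisites are all placed) gives 3 distinct complete orderings.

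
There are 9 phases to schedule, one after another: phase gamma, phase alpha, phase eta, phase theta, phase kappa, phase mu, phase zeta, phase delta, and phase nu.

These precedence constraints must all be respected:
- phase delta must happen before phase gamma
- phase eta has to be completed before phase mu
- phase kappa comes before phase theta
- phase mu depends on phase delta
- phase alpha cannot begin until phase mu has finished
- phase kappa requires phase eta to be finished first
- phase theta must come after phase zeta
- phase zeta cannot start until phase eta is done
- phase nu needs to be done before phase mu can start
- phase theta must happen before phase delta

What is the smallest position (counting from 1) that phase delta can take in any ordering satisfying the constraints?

5

Every phase that must precede phase delta has to come before it. Tracing all chains that end at phase delta, those phases are: phase eta, phase theta, phase kappa, phase zeta — 4 in total.
With 4 mandatory predecessors, the earliest phase delta can sit is position 4+1 = 5, and placing just those 4 first achieves it.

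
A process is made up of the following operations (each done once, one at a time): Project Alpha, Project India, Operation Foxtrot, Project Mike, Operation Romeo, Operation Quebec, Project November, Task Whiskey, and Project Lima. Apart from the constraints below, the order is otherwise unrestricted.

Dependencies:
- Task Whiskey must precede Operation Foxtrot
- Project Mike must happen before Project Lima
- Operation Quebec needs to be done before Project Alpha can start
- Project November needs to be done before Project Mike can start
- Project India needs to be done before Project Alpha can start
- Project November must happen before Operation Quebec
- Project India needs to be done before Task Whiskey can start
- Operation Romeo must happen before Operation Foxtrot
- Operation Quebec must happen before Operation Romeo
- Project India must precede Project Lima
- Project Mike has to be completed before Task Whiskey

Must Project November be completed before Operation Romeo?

Yes

Chaining the stated constraints: Project November → Operation Quebec → Operation Romeo.
Hence Project November necessarily comes before Operation Romeo.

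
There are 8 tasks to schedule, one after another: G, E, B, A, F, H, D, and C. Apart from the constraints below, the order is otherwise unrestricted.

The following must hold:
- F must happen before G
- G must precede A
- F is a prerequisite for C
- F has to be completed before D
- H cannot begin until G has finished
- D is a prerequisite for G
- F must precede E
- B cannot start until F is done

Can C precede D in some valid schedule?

Nothing in the constraints forces D before C — there is no chain from D to C.
That means at least one valid schedule has C before D.

Yes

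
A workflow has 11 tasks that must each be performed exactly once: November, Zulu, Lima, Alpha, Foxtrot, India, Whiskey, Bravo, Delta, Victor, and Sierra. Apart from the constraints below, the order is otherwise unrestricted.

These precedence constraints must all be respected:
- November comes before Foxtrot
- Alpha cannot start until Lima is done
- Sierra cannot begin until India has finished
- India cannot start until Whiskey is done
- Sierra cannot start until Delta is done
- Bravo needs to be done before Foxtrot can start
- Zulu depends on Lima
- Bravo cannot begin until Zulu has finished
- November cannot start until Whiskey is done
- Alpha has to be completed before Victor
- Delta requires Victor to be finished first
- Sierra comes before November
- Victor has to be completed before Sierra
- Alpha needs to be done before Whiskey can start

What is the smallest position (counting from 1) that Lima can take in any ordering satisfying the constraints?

Nothing is required before Lima; it can be the very first task.

1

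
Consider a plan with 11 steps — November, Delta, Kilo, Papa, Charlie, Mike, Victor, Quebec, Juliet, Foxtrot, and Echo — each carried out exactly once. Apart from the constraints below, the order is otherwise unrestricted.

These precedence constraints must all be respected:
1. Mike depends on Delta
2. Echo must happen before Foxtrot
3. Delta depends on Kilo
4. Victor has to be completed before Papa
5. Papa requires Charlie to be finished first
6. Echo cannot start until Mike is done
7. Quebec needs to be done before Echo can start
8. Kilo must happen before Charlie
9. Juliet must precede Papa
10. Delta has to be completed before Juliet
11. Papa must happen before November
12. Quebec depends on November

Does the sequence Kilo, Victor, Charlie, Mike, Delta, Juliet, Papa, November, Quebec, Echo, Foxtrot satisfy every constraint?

Here Delta comes after Mike.
That contradicts the constraint that Delta must precede Mike.

No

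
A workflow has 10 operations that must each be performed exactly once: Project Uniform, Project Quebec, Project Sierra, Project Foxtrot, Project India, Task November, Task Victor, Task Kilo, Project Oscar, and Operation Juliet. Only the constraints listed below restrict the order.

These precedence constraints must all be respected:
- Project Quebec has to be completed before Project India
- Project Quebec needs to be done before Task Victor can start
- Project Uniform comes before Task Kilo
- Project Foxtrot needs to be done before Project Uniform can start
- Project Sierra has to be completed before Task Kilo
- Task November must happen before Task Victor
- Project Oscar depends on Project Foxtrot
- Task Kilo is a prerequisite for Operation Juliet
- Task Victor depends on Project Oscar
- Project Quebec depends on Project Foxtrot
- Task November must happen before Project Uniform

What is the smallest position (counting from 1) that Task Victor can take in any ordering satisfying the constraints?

5

Working backwards through the constraints from Task Victor, its full set of required predecessors is Project Quebec, Project Foxtrot, Task November, Project Oscar — 4 of them.
So at minimum 4 operations come before Task Victor, putting Task Victor no earlier than position 5. That position is achievable by scheduling exactly those predecessors first.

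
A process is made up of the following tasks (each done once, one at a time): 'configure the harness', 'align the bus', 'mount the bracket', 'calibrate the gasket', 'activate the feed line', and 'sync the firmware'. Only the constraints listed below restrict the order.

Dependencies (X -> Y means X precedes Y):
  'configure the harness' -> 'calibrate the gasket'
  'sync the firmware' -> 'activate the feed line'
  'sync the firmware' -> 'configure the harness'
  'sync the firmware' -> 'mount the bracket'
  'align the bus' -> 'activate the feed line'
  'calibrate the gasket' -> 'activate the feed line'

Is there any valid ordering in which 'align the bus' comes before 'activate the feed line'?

Yes

'align the bus' is actually forced before 'activate the feed line' by the constraints, so certainly some valid ordering has 'align the bus' first.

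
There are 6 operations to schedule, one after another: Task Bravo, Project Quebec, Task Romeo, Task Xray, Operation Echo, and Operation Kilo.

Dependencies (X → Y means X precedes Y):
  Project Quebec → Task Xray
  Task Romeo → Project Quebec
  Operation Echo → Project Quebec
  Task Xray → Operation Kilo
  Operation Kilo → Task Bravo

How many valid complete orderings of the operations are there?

2 operations have no prerequisites (Task Romeo, Operation Echo), so any of them could come first.
Enumerating by repeatedly choosing an available operation (one whose prerequisites are all placed) gives 2 distinct complete orderings.

2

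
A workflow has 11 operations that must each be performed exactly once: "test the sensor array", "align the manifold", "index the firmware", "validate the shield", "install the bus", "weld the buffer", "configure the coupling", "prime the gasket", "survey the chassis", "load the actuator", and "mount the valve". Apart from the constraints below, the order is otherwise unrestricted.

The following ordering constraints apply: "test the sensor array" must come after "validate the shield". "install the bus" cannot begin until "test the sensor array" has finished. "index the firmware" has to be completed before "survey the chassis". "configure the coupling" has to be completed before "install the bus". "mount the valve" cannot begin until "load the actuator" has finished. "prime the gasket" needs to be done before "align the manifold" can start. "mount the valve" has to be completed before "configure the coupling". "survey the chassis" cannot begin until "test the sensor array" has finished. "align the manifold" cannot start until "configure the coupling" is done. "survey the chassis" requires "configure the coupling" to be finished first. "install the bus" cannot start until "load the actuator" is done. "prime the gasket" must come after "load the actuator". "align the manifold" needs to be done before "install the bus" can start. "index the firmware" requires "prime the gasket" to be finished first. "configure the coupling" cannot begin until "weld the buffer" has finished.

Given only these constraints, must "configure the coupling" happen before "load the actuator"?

In fact the dependencies run the other way: "load the actuator" → "mount the valve" → "configure the coupling".
So "configure the coupling" never precedes "load the actuator".

No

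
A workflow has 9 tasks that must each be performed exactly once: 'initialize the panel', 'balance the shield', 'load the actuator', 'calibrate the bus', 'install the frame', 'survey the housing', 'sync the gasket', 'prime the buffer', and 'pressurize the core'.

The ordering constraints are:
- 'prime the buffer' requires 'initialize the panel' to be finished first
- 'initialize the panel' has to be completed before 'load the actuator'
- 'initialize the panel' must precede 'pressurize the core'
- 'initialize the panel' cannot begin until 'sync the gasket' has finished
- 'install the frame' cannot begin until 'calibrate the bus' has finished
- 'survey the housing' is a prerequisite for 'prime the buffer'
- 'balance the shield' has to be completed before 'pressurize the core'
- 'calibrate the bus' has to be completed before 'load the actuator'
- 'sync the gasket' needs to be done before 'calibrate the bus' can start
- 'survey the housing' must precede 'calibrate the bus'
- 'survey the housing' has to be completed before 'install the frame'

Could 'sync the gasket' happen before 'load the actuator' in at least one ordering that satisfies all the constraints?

Yes

The constraints force 'sync the gasket' before 'load the actuator', so yes — every valid ordering has 'sync the gasket' earlier.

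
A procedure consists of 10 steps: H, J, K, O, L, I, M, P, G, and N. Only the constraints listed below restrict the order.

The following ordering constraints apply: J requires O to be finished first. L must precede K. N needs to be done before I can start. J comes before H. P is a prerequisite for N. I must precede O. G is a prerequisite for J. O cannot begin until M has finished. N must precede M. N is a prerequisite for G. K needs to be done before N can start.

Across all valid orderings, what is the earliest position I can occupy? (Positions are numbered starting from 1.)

5

The steps that are forced before I, directly or transitively, are K, L, P, N. That's 4 steps.
With 4 mandatory predecessors, the earliest I can sit is position 4+1 = 5, and placing just those 4 first achieves it.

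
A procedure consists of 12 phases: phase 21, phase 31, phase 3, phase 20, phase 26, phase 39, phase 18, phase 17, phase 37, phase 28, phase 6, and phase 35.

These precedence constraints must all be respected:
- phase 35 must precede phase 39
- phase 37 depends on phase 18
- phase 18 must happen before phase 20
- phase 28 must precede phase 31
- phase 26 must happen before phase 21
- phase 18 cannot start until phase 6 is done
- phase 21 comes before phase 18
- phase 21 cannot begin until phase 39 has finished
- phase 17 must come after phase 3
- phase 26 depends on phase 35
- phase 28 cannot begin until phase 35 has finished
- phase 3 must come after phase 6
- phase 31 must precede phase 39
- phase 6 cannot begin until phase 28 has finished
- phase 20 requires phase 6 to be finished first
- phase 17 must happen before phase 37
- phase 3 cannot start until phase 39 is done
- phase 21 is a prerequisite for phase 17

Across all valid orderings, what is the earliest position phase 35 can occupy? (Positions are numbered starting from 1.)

Phase 35 has no prerequisites at all, so it can go in position 1.

1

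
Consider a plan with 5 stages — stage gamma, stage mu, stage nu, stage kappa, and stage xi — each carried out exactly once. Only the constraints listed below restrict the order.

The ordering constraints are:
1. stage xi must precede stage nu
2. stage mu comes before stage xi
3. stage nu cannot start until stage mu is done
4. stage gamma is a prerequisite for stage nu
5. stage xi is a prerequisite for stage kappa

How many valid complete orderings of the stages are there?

The stages with no prerequisites are stage gamma, stage mu; any of them can be placed first.
Systematically extending each partial ordering one stage at a time and counting, there are 7 complete orderings.

7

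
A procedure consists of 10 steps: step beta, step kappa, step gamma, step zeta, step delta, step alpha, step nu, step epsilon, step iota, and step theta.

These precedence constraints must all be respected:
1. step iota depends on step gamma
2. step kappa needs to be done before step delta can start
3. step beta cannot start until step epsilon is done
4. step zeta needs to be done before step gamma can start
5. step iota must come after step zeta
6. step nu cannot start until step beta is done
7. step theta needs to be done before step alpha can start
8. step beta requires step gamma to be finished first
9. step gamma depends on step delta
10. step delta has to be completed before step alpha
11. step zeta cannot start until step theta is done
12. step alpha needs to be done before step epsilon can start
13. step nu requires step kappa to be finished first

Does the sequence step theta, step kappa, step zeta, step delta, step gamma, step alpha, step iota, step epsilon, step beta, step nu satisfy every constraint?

Every stated constraint is respected: step kappa sits at position 2, ahead of step nu at position 10, and each of the other listed pairs likewise has the predecessor earlier in the sequence.

Yes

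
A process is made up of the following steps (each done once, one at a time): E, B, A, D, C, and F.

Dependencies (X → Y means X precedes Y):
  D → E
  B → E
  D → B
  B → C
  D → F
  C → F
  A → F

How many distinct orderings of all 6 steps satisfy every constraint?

14

2 steps have no prerequisites (A, D), so any of them could come first.
Systematically extending each partial ordering one step at a time and counting, there are 14 complete orderings.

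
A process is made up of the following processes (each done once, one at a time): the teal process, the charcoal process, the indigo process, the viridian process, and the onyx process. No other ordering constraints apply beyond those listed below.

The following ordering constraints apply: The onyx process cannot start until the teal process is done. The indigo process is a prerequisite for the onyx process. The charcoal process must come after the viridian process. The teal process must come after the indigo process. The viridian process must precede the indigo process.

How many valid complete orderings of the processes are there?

Only the viridian process has no prerequisites, so it must go first.
Enumerating by repeatedly choosing an available process (one whose prerequisites are all placed) gives 4 distinct complete orderings.

4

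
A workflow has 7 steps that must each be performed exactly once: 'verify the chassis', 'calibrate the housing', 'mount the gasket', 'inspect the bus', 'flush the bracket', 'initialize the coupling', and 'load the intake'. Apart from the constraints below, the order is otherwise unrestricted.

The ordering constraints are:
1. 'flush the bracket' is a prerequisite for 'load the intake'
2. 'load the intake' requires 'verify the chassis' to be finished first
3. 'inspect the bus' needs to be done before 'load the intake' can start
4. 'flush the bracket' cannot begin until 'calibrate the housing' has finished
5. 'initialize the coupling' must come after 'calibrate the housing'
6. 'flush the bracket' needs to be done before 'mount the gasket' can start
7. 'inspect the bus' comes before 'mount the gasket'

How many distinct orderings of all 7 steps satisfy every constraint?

3 steps have no prerequisites ('verify the chassis', 'calibrate the housing', 'inspect the bus'), so any of them could come first.
Counting all ways to extend the partial order to a total order gives 145.

145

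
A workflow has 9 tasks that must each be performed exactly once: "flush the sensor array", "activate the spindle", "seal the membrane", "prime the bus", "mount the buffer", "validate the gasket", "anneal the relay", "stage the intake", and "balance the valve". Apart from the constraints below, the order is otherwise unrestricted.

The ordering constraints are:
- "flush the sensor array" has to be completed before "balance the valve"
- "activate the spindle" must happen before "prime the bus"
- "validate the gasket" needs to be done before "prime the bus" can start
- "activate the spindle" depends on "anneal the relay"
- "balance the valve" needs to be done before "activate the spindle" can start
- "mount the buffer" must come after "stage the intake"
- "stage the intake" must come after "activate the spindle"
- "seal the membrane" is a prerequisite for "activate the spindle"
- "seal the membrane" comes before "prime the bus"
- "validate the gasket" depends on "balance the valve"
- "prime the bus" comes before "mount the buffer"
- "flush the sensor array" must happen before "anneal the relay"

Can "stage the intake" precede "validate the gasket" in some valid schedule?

Yes

Nothing in the constraints forces "validate the gasket" before "stage the intake" — there is no chain from "validate the gasket" to "stage the intake".
So a valid ordering placing "stage the intake" earlier than "validate the gasket" exists.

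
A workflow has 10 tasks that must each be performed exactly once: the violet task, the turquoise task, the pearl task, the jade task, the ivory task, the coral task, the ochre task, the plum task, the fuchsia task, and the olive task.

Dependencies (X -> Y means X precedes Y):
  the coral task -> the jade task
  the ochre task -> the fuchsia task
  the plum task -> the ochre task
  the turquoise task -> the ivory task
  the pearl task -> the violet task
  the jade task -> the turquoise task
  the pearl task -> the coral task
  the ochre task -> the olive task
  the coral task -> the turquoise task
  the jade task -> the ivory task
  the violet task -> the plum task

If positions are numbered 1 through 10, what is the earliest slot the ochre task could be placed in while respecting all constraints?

4

Working backwards through the constraints from the ochre task, its full set of required predecessors is the violet task, the pearl task, the plum task — 3 of them.
So at minimum 3 tasks come before the ochre task, putting the ochre task no earlier than position 4. That position is achievable by scheduling exactly those predecessors first.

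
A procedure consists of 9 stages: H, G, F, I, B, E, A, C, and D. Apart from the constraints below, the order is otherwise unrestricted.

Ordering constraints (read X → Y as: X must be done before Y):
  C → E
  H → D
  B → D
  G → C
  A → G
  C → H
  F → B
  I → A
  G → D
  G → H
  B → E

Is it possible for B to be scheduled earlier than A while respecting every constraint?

Yes

No chain of constraints runs from A to B, so A is not required to come first.
That means at least one valid schedule has B before A.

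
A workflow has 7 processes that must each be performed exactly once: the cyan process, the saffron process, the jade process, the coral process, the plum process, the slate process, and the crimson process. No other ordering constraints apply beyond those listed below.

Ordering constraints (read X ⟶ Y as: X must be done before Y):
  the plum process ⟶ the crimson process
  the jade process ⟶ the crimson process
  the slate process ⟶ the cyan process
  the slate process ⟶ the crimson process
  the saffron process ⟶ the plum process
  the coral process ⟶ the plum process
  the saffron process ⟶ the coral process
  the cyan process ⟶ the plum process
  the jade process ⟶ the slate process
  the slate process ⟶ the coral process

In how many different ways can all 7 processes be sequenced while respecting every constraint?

2 processes have no prerequisites (the saffron process, the jade process), so any of them could come first.
Counting all ways to extend the partial order to a total order gives 7.

7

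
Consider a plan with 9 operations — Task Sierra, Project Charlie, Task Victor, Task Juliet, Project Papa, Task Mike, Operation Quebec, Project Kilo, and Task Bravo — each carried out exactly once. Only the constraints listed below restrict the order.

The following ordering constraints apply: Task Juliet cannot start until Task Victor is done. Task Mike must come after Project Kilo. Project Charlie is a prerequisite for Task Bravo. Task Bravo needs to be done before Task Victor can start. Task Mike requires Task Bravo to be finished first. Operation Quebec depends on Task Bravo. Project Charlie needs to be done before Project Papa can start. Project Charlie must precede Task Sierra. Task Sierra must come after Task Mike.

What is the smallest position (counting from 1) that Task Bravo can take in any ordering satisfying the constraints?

The only operation forced before Task Bravo (directly or transitively) is Project Charlie.
So at minimum 1 operation comes before Task Bravo, putting Task Bravo no earlier than position 2. That position is achievable by scheduling exactly that predecessor first.

2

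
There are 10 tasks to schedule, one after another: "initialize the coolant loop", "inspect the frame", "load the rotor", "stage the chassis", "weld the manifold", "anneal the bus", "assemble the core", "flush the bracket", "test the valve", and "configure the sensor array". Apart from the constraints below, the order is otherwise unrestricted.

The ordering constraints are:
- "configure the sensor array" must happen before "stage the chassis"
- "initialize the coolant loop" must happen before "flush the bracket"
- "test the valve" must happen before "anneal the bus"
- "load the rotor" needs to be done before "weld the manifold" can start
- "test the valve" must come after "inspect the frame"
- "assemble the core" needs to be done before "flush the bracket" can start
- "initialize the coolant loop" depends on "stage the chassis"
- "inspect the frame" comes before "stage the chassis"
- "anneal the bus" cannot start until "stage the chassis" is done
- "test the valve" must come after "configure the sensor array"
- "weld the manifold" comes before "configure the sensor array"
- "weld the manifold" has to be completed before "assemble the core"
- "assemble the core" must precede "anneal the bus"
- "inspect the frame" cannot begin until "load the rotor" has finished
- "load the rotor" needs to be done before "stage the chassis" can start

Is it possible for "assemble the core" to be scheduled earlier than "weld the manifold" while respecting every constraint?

No

There is a dependency chain "weld the manifold" → "assemble the core", so "assemble the core" always comes after "weld the manifold".
So no valid ordering can have "assemble the core" before "weld the manifold".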